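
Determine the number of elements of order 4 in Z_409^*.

2

φ(409) = 409 − 1 = 408 = 2^3 · 3 · 17.
In a cyclic group of order 408, there are φ(d) elements of order d for each divisor d of 408, and zero for non-divisors.
4 = 2^2 divides 408, and φ(4) = 2.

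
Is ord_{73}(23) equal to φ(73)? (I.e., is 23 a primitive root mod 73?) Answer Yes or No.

No

φ(73) = 73 − 1 = 72 = 2^3 · 3^2.
Test 23^(72/q) mod 73 for each prime factor q of 72:
23^36 ≡ 1 (mod 73)  [q = 2: ≡ 1 ✗]
23^24 ≡ 8 (mod 73)  [q = 3: ≢ 1 ✓]
23^36 ≡ 1 shows ord(23) | 36, strictly less than φ(73); not a primitive root.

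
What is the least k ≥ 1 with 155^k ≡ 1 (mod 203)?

28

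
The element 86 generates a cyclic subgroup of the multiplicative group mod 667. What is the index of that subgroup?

Since 86 ∈ (Z/667Z)^×, its order divides φ(667) = φ(23·29) = (23−1)·(29−1) = 22·28 = 616 = 2^3 · 7 · 11.
Divisors of 616: 1, 2, 4, 7, 8, 11, 14, 22, 28, 44, 56, 77, 88, 154, 308, 616.
Check 86^d mod 667 for each divisor in increasing order:
86^1 ≡ 86 (mod 667)
86^2 ≡ 59 (mod 667)
86^4 ≡ 146 (mod 667)
86^7 ≡ 434 (mod 667)
86^8 ≡ 639 (mod 667)
86^11 ≡ 666 (mod 667)
86^14 ≡ 262 (mod 667)
86^22 ≡ 1 (mod 667) ✓
Thus |⟨86⟩| = ord(86) = 22.
[(Z/667Z)^× : ⟨86⟩] = 616/22 = 28.

28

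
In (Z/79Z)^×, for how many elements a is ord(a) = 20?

0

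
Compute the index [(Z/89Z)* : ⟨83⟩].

ord(83) | φ(89) = 89 − 1 = 88 = 2^3 · 11.
Divisors of 88: 1, 2, 4, 8, 11, 22, 44, 88.
Evaluate successive powers at the divisors of 88:
83^1 ≡ 83 (mod 89)
83^2 ≡ 36 (mod 89)
83^4 ≡ 50 (mod 89)
83^8 ≡ 8 (mod 89)
83^11 ≡ 52 (mod 89)
83^22 ≡ 34 (mod 89)
83^44 ≡ 88 (mod 89)
83^88 ≡ 1 (mod 89) ✓
The order of 83 is 88, so the subgroup it generates has 88 elements.
Index = |(Z/89Z)^×| / |⟨83⟩| = 88 / 88 = 1.

1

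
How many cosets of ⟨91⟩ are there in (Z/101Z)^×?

Since 91 ∈ (Z/101Z)^×, its order divides φ(101) = 101 − 1 = 100 = 2^2 · 5^2.
Divisors of 100: 1, 2, 4, 5, 10, 20, 25, 50, 100.
Check 91^d mod 101 for each divisor in increasing order:
91^1 ≡ 91 (mod 101)
91^2 ≡ 100 (mod 101)
91^4 ≡ 1 (mod 101) ✓
Thus |⟨91⟩| = ord(91) = 4.
The index is φ(101) / ord(91) = 100 / 4 = 25.

25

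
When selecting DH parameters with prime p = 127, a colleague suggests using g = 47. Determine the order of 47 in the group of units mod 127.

By Lagrange's theorem, ord_127(47) divides φ(127) = 127 − 1 = 126 = 2 · 3^2 · 7.
Divisors of 126: 1, 2, 3, 6, 7, 9, 14, 18, 21, 42, 63, 126.
Check 47^d mod 127 for each divisor in increasing order:
47^1 ≡ 47 (mod 127)
47^2 ≡ 50 (mod 127)
47^3 ≡ 64 (mod 127)
47^6 ≡ 32 (mod 127)
47^7 ≡ 107 (mod 127)
47^9 ≡ 16 (mod 127)
47^14 ≡ 19 (mod 127)
47^18 ≡ 2 (mod 127)
47^21 ≡ 1 (mod 127) ✓
Hence ord(47) = 21.

21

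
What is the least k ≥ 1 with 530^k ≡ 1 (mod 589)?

90

By Lagrange's theorem, ord_589(530) divides φ(589) = φ(19·31) = (19−1)·(31−1) = 18·30 = 540 = 2^2 · 3^3 · 5.
Divisors of 540: 1, 2, 3, 4, 5, 6, 9, 10, 12, 15, 18, 20, 27, 30, 36, 45, 54, 60, 90, 108, 135, 180, 270, 540.
Evaluate successive powers at the divisors of 540:
530^1 ≡ 530
530^2 ≡ 536
530^3 ≡ 182
530^4 ≡ 453
530^5 ≡ 367
530^6 ≡ 140
530^9 ≡ 153
530^10 ≡ 397
530^12 ≡ 163
530^15 ≡ 216
530^18 ≡ 438
530^20 ≡ 346
530^27 ≡ 457
530^30 ≡ 125
530^36 ≡ 419
530^45 ≡ 495
530^54 ≡ 343
530^60 ≡ 311
530^90 ≡ 1
Hence ord(530) = 90.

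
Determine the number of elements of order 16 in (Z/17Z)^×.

8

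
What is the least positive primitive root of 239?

7

φ(239) = 239 − 1 = 238 = 2 · 7 · 17.
g is a primitive root iff g^(238/q) ≢ 1 (mod 239) for each prime q ∈ {2, 7, 17}.
g = 2: 2^119 ≡ 1 — hits 1, so not a primitive root.
g = 3: 3^119 ≡ 1 — hits 1, so not a primitive root.
g = 4: 4^119 ≡ 1 — hits 1, so not a primitive root.
g = 5: 5^119 ≡ 1 — hits 1, so not a primitive root.
g = 6: 6^119 ≡ 1 — hits 1, so not a primitive root.
g = 7: 7^119 ≡ 238; 7^34 ≡ 24; 7^14 ≡ 211 — none is 1, so 7 is a primitive root.
The smallest primitive root modulo 239 is 7.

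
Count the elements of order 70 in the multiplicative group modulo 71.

24

φ(71) = 71 − 1 = 70 = 2 · 5 · 7.
(Z/71Z)^× is cyclic (|G| = 70); a cyclic group of order m has exactly φ(d) elements of each order d | m, and none otherwise.
70 = 2 · 5 · 7 divides 70, and φ(70) = 24.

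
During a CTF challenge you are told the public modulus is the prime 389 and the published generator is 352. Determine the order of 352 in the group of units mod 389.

Since 352 ∈ (Z/389Z)^×, its order divides φ(389) = 389 − 1 = 388 = 2^2 · 97.
Divisors of 388: 1, 2, 4, 97, 194, 388.
Compute 352^d (mod 389) for the divisors d until we hit 1:
352^1 ≡ 352 (mod 389)
352^2 ≡ 202 (mod 389)
352^4 ≡ 348 (mod 389)
352^97 ≡ 115 (mod 389)
352^194 ≡ 388 (mod 389)
352^388 ≡ 1 (mod 389) ✓
So ord_389(352) = 388.

388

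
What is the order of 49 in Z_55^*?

Since 49 ∈ (Z/55Z)^×, its order divides φ(55) = φ(5·11) = (5−1)·(11−1) = 4·10 = 40 = 2^3 · 5.
Divisors of 40: 1, 2, 4, 5, 8, 10, 20, 40.
Check 49^d mod 55 for each divisor in increasing order:
49^1 ≡ 49
49^2 ≡ 36
49^4 ≡ 31
49^5 ≡ 34
49^8 ≡ 26
49^10 ≡ 1
The smallest such exponent is 10, so the order of 49 is 10.

10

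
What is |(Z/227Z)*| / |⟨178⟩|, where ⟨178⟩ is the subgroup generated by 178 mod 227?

The order of 178 must divide φ(227) = 227 − 1 = 226 = 2 · 113.
Divisors of 226: 1, 2, 113, 226.
Test each divisor d:
178^1 ≡ 178 (mod 227)
178^2 ≡ 131 (mod 227)
178^113 ≡ 226 (mod 227)
178^226 ≡ 1 (mod 227) ✓
The order of 178 is 226, so the subgroup it generates has 226 elements.
The index is φ(227) / ord(178) = 226 / 226 = 1.

1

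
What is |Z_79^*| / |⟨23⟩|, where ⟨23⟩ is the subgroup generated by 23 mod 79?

ord(23) | φ(79) = 79 − 1 = 78 = 2 · 3 · 13.
Divisors of 78: 1, 2, 3, 6, 13, 26, 39, 78.
Evaluate successive powers at the divisors of 78:
23^1 ≡ 23 (mod 79)
23^2 ≡ 55 (mod 79)
23^3 ≡ 1 (mod 79) ✓
So ord_79(23) = 3, hence |⟨23⟩| = 3.
[(Z/79Z)^× : ⟨23⟩] = 78/3 = 26.

26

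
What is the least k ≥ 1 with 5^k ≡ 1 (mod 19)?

Since 5 ∈ (Z/19Z)^×, its order divides φ(19) = 19 − 1 = 18 = 2 · 3^2.
Divisors of 18: 1, 2, 3, 6, 9, 18.
Check 5^d mod 19 for each divisor in increasing order:
5^1 ≡ 5 (mod 19)
5^2 ≡ 6 (mod 19)
5^3 ≡ 11 (mod 19)
5^6 ≡ 7 (mod 19)
5^9 ≡ 1 (mod 19) ✓
Hence ord(5) = 9.

9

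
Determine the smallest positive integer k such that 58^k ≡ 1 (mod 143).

Since 58 ∈ (Z/143Z)^×, its order divides φ(143) = φ(11·13) = (11−1)·(13−1) = 10·12 = 120 = 2^3 · 3 · 5.
Divisors of 120: 1, 2, 3, 4, 5, 6, 8, 10, 12, 15, 20, 24, 30, 40, 60, 120.
Compute 58^d (mod 143) for the divisors d until we hit 1:
58^1 ≡ 58 (mod 143)
58^2 ≡ 75 (mod 143)
58^3 ≡ 60 (mod 143)
58^4 ≡ 48 (mod 143)
58^5 ≡ 67 (mod 143)
58^6 ≡ 25 (mod 143)
58^8 ≡ 16 (mod 143)
58^10 ≡ 56 (mod 143)
58^12 ≡ 53 (mod 143)
58^15 ≡ 34 (mod 143)
58^20 ≡ 133 (mod 143)
58^24 ≡ 92 (mod 143)
58^30 ≡ 12 (mod 143)
58^40 ≡ 100 (mod 143)
58^60 ≡ 1 (mod 143) ✓
Therefore the multiplicative order of 58 modulo 143 is 60.

60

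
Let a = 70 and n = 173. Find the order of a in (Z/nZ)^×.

172

The order of 70 must divide φ(173) = 173 − 1 = 172 = 2^2 · 43.
Divisors of 172: 1, 2, 4, 43, 86, 172.
Compute 70^d (mod 173) for the divisors d until we hit 1:
70^1 ≡ 70
70^2 ≡ 56
70^4 ≡ 22
70^43 ≡ 93
70^86 ≡ 172
70^172 ≡ 1
The smallest such exponent is 172, so the order of 70 is 172.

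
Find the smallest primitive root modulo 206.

5

φ(206) = φ(2)·φ(103) = 1·102 = 102 = 2 · 3 · 17.
g is a primitive root iff g^(102/q) ≢ 1 (mod 206) for each prime q ∈ {2, 3, 17}.
g = 2: gcd(2, 206) = 2 > 1, not a unit — skip.
g = 3: 3^51 ≡ 205; 3^34 ≡ 1 — hits 1, so not a primitive root.
g = 4: gcd(4, 206) = 2 > 1, not a unit — skip.
g = 5: 5^51 ≡ 205; 5^34 ≡ 159; 5^6 ≡ 175 — none is 1, so 5 is a primitive root.
So 5 is the smallest generator of (Z/206Z)^×.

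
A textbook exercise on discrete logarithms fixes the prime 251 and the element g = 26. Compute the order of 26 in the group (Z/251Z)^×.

250

By Lagrange's theorem, ord_251(26) divides φ(251) = 251 − 1 = 250 = 2 · 5^3.
Divisors of 250: 1, 2, 5, 10, 25, 50, 125, 250.
Test each divisor d:
26^1 ≡ 26 (mod 251)
26^2 ≡ 174 (mod 251)
26^5 ≡ 40 (mod 251)
26^10 ≡ 94 (mod 251)
26^25 ≡ 32 (mod 251)
26^50 ≡ 20 (mod 251)
26^125 ≡ 250 (mod 251)
26^250 ≡ 1 (mod 251) ✓
The smallest such exponent is 250, so the order of 26 is 250.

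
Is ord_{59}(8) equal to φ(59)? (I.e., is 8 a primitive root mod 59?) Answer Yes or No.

Yes

φ(59) = 59 − 1 = 58 = 2 · 29.
Test 8^(58/q) mod 59 for each prime factor q of 58:
8^29 ≡ 58 (mod 59)  [q = 2: ≢ 1 ✓]
8^2 ≡ 5 (mod 59)  [q = 29: ≢ 1 ✓]
Every test exponent gives a nontrivial residue, hence 8 generates the full group.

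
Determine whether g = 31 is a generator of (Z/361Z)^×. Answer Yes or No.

No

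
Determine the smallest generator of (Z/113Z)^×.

3

φ(113) = 113 − 1 = 112 = 2^4 · 7.
g is a primitive root iff g^(112/q) ≢ 1 (mod 113) for each prime q ∈ {2, 7}.
g = 2: 2^56 ≡ 1 — hits 1, so not a primitive root.
g = 3: 3^56 ≡ 112; 3^16 ≡ 49 — none is 1, so 3 is a primitive root.
So 3 is the smallest generator of (Z/113Z)^×.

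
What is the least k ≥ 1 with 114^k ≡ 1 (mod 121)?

The order of 114 must divide φ(121) = φ(11^2) = 11·(11−1) = 110 = 2 · 5 · 11.
Divisors of 110: 1, 2, 5, 10, 11, 22, 55, 110.
Check 114^d mod 121 for each divisor in increasing order:
114^1 ≡ 114 (mod 121)
114^2 ≡ 49 (mod 121)
114^5 ≡ 12 (mod 121)
114^10 ≡ 23 (mod 121)
114^11 ≡ 81 (mod 121)
114^22 ≡ 27 (mod 121)
114^55 ≡ 1 (mod 121) ✓
Hence ord(114) = 55.

55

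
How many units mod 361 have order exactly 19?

φ(361) = φ(19^2) = 19·(19−1) = 342 = 2 · 3^2 · 19.
Since (Z/361Z)^× is cyclic of order 342, the number of elements of order d is φ(d) when d | 342 and 0 otherwise.
19 | 342, and φ(19) = 19 − 1 = 18.

18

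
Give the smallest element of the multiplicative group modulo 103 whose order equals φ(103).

5

φ(103) = 103 − 1 = 102 = 2 · 3 · 17.
Test candidates g = 2, 3, … against the prime factors q ∈ {2, 3, 17} of φ(103): g is a generator iff g^(102/q) ≢ 1 for every such q.
g = 2: 2^51 ≡ 1 — hits 1, so not a primitive root.
g = 3: 3^51 ≡ 102; 3^34 ≡ 1 — hits 1, so not a primitive root.
g = 4: 4^51 ≡ 1 — hits 1, so not a primitive root.
g = 5: 5^51 ≡ 102; 5^34 ≡ 56; 5^6 ≡ 72 — none is 1, so 5 is a primitive root.
So 5 is the smallest generator of (Z/103Z)^×.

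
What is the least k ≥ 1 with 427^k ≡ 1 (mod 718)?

179

By Lagrange's theorem, ord_718(427) divides φ(718) = φ(2)·φ(359) = 1·358 = 358 = 2 · 179.
Divisors of 358: 1, 2, 179, 358.
Check 427^d mod 718 for each divisor in increasing order:
427^1 ≡ 427 (mod 718)
427^2 ≡ 675 (mod 718)
427^179 ≡ 1 (mod 718) ✓
The smallest such exponent is 179, so the order of 427 is 179.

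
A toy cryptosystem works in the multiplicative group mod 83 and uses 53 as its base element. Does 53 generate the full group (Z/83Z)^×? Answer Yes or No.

Yes

φ(83) = 83 − 1 = 82 = 2 · 41.
It suffices to check that the order of 53 is not a proper divisor of 82: compute 53^(82/q) for q ∈ {2, 41}.
53^41 ≡ 82 (mod 83)  [q = 2: ≢ 1 ✓]
53^2 ≡ 70 (mod 83)  [q = 41: ≢ 1 ✓]
Every test exponent gives a nontrivial residue, hence 53 generates the full group.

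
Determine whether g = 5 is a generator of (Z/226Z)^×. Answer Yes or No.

Yes

φ(226) = φ(2)·φ(113) = 1·112 = 112 = 2^4 · 7.
It suffices to check that the order of 5 is not a proper divisor of 112: compute 5^(112/q) for q ∈ {2, 7}.
5^56 ≡ 225 (mod 226)  [q = 2: ≢ 1 ✓]
5^16 ≡ 143 (mod 226)  [q = 7: ≢ 1 ✓]
None equal 1, so ord_226(5) = 112: 5 is a primitive root.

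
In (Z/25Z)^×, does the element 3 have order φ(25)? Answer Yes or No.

φ(25) = φ(5^2) = 5·(5−1) = 20 = 2^2 · 5.
An element g generates (Z/25Z)^× iff g^(20/q) ≢ 1 (mod 25) for each prime q ∈ {2, 5}.
3^10 ≡ 24 (mod 25)  [q = 2: ≢ 1 ✓]
3^4 ≡ 6 (mod 25)  [q = 5: ≢ 1 ✓]
Every test exponent gives a nontrivial residue, hence 3 generates the full group.

Yes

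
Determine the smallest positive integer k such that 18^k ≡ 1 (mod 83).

82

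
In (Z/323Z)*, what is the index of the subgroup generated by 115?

72

The order of 115 must divide φ(323) = φ(17·19) = (17−1)·(19−1) = 16·18 = 288 = 2^5 · 3^2.
Divisors of 288: 1, 2, 3, 4, 6, 8, 9, 12, 16, 18, 24, 32, 36, 48, 72, 96, 144, 288.
Test each divisor d:
115^1 ≡ 115 (mod 323)
115^2 ≡ 305 (mod 323)
115^3 ≡ 191 (mod 323)
115^4 ≡ 1 (mod 323) ✓
Thus |⟨115⟩| = ord(115) = 4.
[(Z/323Z)^× : ⟨115⟩] = 288/4 = 72.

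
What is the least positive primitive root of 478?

φ(478) = φ(2)·φ(239) = 1·238 = 238 = 2 · 7 · 17.
g is a primitive root iff g^(238/q) ≢ 1 (mod 478) for each prime q ∈ {2, 7, 17}.
g = 2: gcd(2, 478) = 2 > 1, not a unit — skip.
g = 3: 3^119 ≡ 1 — hits 1, so not a primitive root.
g = 4: gcd(4, 478) = 2 > 1, not a unit — skip.
g = 5: 5^119 ≡ 1 — hits 1, so not a primitive root.
g = 6: gcd(6, 478) = 2 > 1, not a unit — skip.
g = 7: 7^119 ≡ 477; 7^34 ≡ 263; 7^14 ≡ 211 — none is 1, so 7 is a primitive root.
The smallest primitive root modulo 478 is 7.

7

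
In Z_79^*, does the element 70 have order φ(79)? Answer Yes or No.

Yes

φ(79) = 79 − 1 = 78 = 2 · 3 · 13.
It suffices to check that the order of 70 is not a proper divisor of 78: compute 70^(78/q) for q ∈ {2, 3, 13}.
70^39 ≡ 78 (mod 79)  [q = 2: ≢ 1 ✓]
70^26 ≡ 55 (mod 79)  [q = 3: ≢ 1 ✓]
70^6 ≡ 8 (mod 79)  [q = 13: ≢ 1 ✓]
All checks pass, so 70 has order 78 and is a primitive root modulo 79.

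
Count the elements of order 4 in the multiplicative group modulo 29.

2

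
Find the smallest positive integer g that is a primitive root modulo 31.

3

φ(31) = 31 − 1 = 30 = 2 · 3 · 5.
Test candidates g = 2, 3, … against the prime factors q ∈ {2, 3, 5} of φ(31): g is a generator iff g^(30/q) ≢ 1 for every such q.
g = 2: 2^15 ≡ 1 — hits 1, so not a primitive root.
g = 3: 3^15 ≡ 30; 3^10 ≡ 25; 3^6 ≡ 16 — none is 1, so 3 is a primitive root.
Hence the least primitive root of 31 is 3.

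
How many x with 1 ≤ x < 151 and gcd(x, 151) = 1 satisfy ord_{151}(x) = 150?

40

φ(151) = 151 − 1 = 150 = 2 · 3 · 5^2.
Since (Z/151Z)^× is cyclic of order 150, the number of elements of order d is φ(d) when d | 150 and 0 otherwise.
150 = 2 · 3 · 5^2 divides 150, and φ(150) = 40.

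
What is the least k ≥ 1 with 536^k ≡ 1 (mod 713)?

ord(536) | φ(713) = φ(23·31) = (23−1)·(31−1) = 22·30 = 660 = 2^2 · 3 · 5 · 11.
Divisors of 660: 1, 2, 3, 4, 5, 6, 10, 11, 12, 15, 20, 22, 30, 33, 44, 55, 60, 66, 110, 132, 165, 220, 330, 660.
Test each divisor d:
536^1 ≡ 536 (mod 713)
536^2 ≡ 670 (mod 713)
536^3 ≡ 481 (mod 713)
536^4 ≡ 423 (mod 713)
536^5 ≡ 707 (mod 713)
536^6 ≡ 349 (mod 713)
536^10 ≡ 36 (mod 713)
536^11 ≡ 45 (mod 713)
536^12 ≡ 591 (mod 713)
536^15 ≡ 497 (mod 713)
536^20 ≡ 583 (mod 713)
536^22 ≡ 599 (mod 713)
536^30 ≡ 311 (mod 713)
536^33 ≡ 574 (mod 713)
536^44 ≡ 162 (mod 713)
536^55 ≡ 160 (mod 713)
536^60 ≡ 466 (mod 713)
536^66 ≡ 70 (mod 713)
536^110 ≡ 645 (mod 713)
536^132 ≡ 622 (mod 713)
536^165 ≡ 528 (mod 713)
536^220 ≡ 346 (mod 713)
536^330 ≡ 1 (mod 713) ✓
So ord_713(536) = 330.

330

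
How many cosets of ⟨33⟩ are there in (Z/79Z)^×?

By Lagrange's theorem, ord_79(33) divides φ(79) = 79 − 1 = 78 = 2 · 3 · 13.
Divisors of 78: 1, 2, 3, 6, 13, 26, 39, 78.
Compute 33^d (mod 79) for the divisors d until we hit 1:
33^1 ≡ 33 (mod 79)
33^2 ≡ 62 (mod 79)
33^3 ≡ 71 (mod 79)
33^6 ≡ 64 (mod 79)
33^13 ≡ 78 (mod 79)
33^26 ≡ 1 (mod 79) ✓
Thus |⟨33⟩| = ord(33) = 26.
Index = |(Z/79Z)^×| / |⟨33⟩| = 78 / 26 = 3.

3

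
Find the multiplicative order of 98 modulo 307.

306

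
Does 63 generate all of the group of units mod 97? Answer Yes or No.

No

φ(97) = 97 − 1 = 96 = 2^5 · 3.
It suffices to check that the order of 63 is not a proper divisor of 96: compute 63^(96/q) for q ∈ {2, 3}.
63^48 ≡ 96 (mod 97)  [q = 2: ≢ 1 ✓]
63^32 ≡ 1 (mod 97)  [q = 3: ≡ 1 ✗]
The check at q = 3 fails, so 63 generates a proper subgroup.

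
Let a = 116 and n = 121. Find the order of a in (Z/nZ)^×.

Since 116 ∈ (Z/121Z)^×, its order divides φ(121) = φ(11^2) = 11·(11−1) = 110 = 2 · 5 · 11.
Divisors of 110: 1, 2, 5, 10, 11, 22, 55, 110.
Check 116^d mod 121 for each divisor in increasing order:
116^1 ≡ 116 (mod 121)
116^2 ≡ 25 (mod 121)
116^5 ≡ 21 (mod 121)
116^10 ≡ 78 (mod 121)
116^11 ≡ 94 (mod 121)
116^22 ≡ 3 (mod 121)
116^55 ≡ 120 (mod 121)
116^110 ≡ 1 (mod 121) ✓
The smallest such exponent is 110, so the order of 116 is 110.

110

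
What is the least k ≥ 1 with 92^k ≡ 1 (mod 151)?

10

Since 92 ∈ (Z/151Z)^×, its order divides φ(151) = 151 − 1 = 150 = 2 · 3 · 5^2.
Divisors of 150: 1, 2, 3, 5, 6, 10, 15, 25, 30, 50, 75, 150.
Evaluate successive powers at the divisors of 150:
92^1 ≡ 92 (mod 151)
92^2 ≡ 8 (mod 151)
92^3 ≡ 132 (mod 151)
92^5 ≡ 150 (mod 151)
92^6 ≡ 59 (mod 151)
92^10 ≡ 1 (mod 151) ✓
Hence ord(92) = 10.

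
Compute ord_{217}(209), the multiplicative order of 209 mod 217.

10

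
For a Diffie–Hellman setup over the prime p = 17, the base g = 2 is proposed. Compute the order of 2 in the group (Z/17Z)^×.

8

ord(2) | φ(17) = 17 − 1 = 16 = 2^4.
Divisors of 16: 1, 2, 4, 8, 16.
Evaluate successive powers at the divisors of 16:
2^1 ≡ 2
2^2 ≡ 4
2^4 ≡ 16
2^8 ≡ 1
The smallest such exponent is 8, so the order of 2 is 8.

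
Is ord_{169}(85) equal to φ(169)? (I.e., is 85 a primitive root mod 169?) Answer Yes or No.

Yes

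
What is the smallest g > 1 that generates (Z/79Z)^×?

3

φ(79) = 79 − 1 = 78 = 2 · 3 · 13.
Test candidates g = 2, 3, … against the prime factors q ∈ {2, 3, 13} of φ(79): g is a generator iff g^(78/q) ≢ 1 for every such q.
g = 2: 2^39 ≡ 1 — hits 1, so not a primitive root.
g = 3: 3^39 ≡ 78; 3^26 ≡ 23; 3^6 ≡ 18 — none is 1, so 3 is a primitive root.
Hence the least primitive root of 79 is 3.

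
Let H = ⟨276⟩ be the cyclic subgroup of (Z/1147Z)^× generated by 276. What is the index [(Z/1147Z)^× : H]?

6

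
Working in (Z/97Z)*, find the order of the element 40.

96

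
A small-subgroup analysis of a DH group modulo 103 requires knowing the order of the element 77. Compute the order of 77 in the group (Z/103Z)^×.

By Lagrange's theorem, ord_103(77) divides φ(103) = 103 − 1 = 102 = 2 · 3 · 17.
Divisors of 102: 1, 2, 3, 6, 17, 34, 51, 102.
Compute 77^d (mod 103) for the divisors d until we hit 1:
77^1 ≡ 77 (mod 103)
77^2 ≡ 58 (mod 103)
77^3 ≡ 37 (mod 103)
77^6 ≡ 30 (mod 103)
77^17 ≡ 47 (mod 103)
77^34 ≡ 46 (mod 103)
77^51 ≡ 102 (mod 103)
77^102 ≡ 1 (mod 103) ✓
Hence ord(77) = 102.

102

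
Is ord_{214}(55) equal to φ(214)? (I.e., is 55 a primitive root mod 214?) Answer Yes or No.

Yes

φ(214) = φ(2)·φ(107) = 1·106 = 106 = 2 · 53.
Test 55^(106/q) mod 214 for each prime factor q of 106:
55^53 ≡ 213 (mod 214)  [q = 2: ≢ 1 ✓]
55^2 ≡ 29 (mod 214)  [q = 53: ≢ 1 ✓]
All checks pass, so 55 has order 106 and is a primitive root modulo 214.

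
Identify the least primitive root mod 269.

2

φ(269) = 269 − 1 = 268 = 2^2 · 67.
Test candidates g = 2, 3, … against the prime factors q ∈ {2, 67} of φ(269): g is a generator iff g^(268/q) ≢ 1 for every such q.
g = 2: 2^134 ≡ 268; 2^4 ≡ 16 — none is 1, so 2 is a primitive root.
Hence the least primitive root of 269 is 2.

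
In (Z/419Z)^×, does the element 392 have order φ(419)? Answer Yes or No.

Yes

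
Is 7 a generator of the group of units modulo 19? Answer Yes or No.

No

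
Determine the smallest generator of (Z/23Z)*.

5

φ(23) = 23 − 1 = 22 = 2 · 11.
Test candidates g = 2, 3, … against the prime factors q ∈ {2, 11} of φ(23): g is a generator iff g^(22/q) ≢ 1 for every such q.
g = 2: 2^11 ≡ 1 — hits 1, so not a primitive root.
g = 3: 3^11 ≡ 1 — hits 1, so not a primitive root.
g = 4: 4^11 ≡ 1 — hits 1, so not a primitive root.
g = 5: 5^11 ≡ 22; 5^2 ≡ 2 — none is 1, so 5 is a primitive root.
So 5 is the smallest generator of (Z/23Z)^×.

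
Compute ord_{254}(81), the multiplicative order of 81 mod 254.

Since 81 ∈ (Z/254Z)^×, its order divides φ(254) = φ(2)·φ(127) = 1·126 = 126 = 2 · 3^2 · 7.
Divisors of 126: 1, 2, 3, 6, 7, 9, 14, 18, 21, 42, 63, 126.
Evaluate successive powers at the divisors of 126:
81^1 ≡ 81
81^2 ≡ 211
81^3 ≡ 73
81^6 ≡ 249
81^7 ≡ 103
81^9 ≡ 143
81^14 ≡ 195
81^18 ≡ 129
81^21 ≡ 19
81^42 ≡ 107
81^63 ≡ 1
The smallest such exponent is 63, so the order of 81 is 63.

63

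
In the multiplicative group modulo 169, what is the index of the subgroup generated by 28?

The order of 28 must divide φ(169) = φ(13^2) = 13·(13−1) = 156 = 2^2 · 3 · 13.
Divisors of 156: 1, 2, 3, 4, 6, 12, 13, 26, 39, 52, 78, 156.
Evaluate successive powers at the divisors of 156:
28^1 ≡ 28
28^2 ≡ 108
28^3 ≡ 151
28^4 ≡ 3
28^6 ≡ 155
28^12 ≡ 27
28^13 ≡ 80
28^26 ≡ 147
28^39 ≡ 99
28^52 ≡ 146
28^78 ≡ 168
28^156 ≡ 1
The order of 28 is 156, so the subgroup it generates has 156 elements.
The index is φ(169) / ord(28) = 156 / 156 = 1.

1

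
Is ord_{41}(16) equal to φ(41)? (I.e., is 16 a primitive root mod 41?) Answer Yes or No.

φ(41) = 41 − 1 = 40 = 2^3 · 5.
An element g generates (Z/41Z)^× iff g^(40/q) ≢ 1 (mod 41) for each prime q ∈ {2, 5}.
16^20 ≡ 1 (mod 41)  [q = 2: ≡ 1 ✗]
16^8 ≡ 37 (mod 41)  [q = 5: ≢ 1 ✓]
16^20 ≡ 1 shows ord(16) | 20, strictly less than φ(41); not a primitive root.

No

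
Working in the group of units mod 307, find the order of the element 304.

17

Since 304 ∈ (Z/307Z)^×, its order divides φ(307) = 307 − 1 = 306 = 2 · 3^2 · 17.
Divisors of 306: 1, 2, 3, 6, 9, 17, 18, 34, 51, 102, 153, 306.
Test each divisor d:
304^1 ≡ 304
304^2 ≡ 9
304^3 ≡ 280
304^6 ≡ 115
304^9 ≡ 272
304^17 ≡ 1
Hence ord(304) = 17.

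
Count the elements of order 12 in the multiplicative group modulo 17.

φ(17) = 17 − 1 = 16 = 2^4.
In a cyclic group of order 16, there are φ(d) elements of order d for each divisor d of 16, and zero for non-divisors.
Since 12 ∤ 16, the count is 0.

0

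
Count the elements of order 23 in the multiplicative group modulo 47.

22

φ(47) = 47 − 1 = 46 = 2 · 23.
In a cyclic group of order 46, there are φ(d) elements of order d for each divisor d of 46, and zero for non-divisors.
23 | 46, and φ(23) = 23 − 1 = 22.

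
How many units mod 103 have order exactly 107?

0

φ(103) = 103 − 1 = 102 = 2 · 3 · 17.
Since (Z/103Z)^× is cyclic of order 102, the number of elements of order d is φ(d) when d | 102 and 0 otherwise.
Here 102 is not a multiple of 107, so there are no elements of order 107.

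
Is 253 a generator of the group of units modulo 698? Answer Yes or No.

Yes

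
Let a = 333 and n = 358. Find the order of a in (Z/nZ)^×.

178

ord(333) | φ(358) = φ(2)·φ(179) = 1·178 = 178 = 2 · 89.
Divisors of 178: 1, 2, 89, 178.
Check 333^d mod 358 for each divisor in increasing order:
333^1 ≡ 333
333^2 ≡ 267
333^89 ≡ 357
333^178 ≡ 1
So ord_358(333) = 178.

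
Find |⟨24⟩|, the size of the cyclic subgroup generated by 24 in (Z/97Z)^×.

24

Since 24 ∈ (Z/97Z)^×, its order divides φ(97) = 97 − 1 = 96 = 2^5 · 3.
Divisors of 96: 1, 2, 3, 4, 6, 8, 12, 16, 24, 32, 48, 96.
Check 24^d mod 97 for each divisor in increasing order:
24^1 ≡ 24 (mod 97)
24^2 ≡ 91 (mod 97)
24^3 ≡ 50 (mod 97)
24^4 ≡ 36 (mod 97)
24^6 ≡ 75 (mod 97)
24^8 ≡ 35 (mod 97)
24^12 ≡ 96 (mod 97)
24^16 ≡ 61 (mod 97)
24^24 ≡ 1 (mod 97) ✓
Therefore the multiplicative order of 24 modulo 97 is 24.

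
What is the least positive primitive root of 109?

φ(109) = 109 − 1 = 108 = 2^2 · 3^3.
Test candidates g = 2, 3, … against the prime factors q ∈ {2, 3} of φ(109): g is a generator iff g^(108/q) ≢ 1 for every such q.
g = 2: 2^54 ≡ 108; 2^36 ≡ 1 — hits 1, so not a primitive root.
g = 3: 3^54 ≡ 1 — hits 1, so not a primitive root.
g = 4: 4^54 ≡ 1 — hits 1, so not a primitive root.
g = 5: 5^54 ≡ 1 — hits 1, so not a primitive root.
g = 6: 6^54 ≡ 108; 6^36 ≡ 63 — none is 1, so 6 is a primitive root.
The smallest primitive root modulo 109 is 6.

6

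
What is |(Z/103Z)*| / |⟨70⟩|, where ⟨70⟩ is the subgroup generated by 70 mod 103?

1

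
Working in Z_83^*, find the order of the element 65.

By Lagrange's theorem, ord_83(65) divides φ(83) = 83 − 1 = 82 = 2 · 41.
Divisors of 82: 1, 2, 41, 82.
Evaluate successive powers at the divisors of 82:
65^1 ≡ 65 (mod 83)
65^2 ≡ 75 (mod 83)
65^41 ≡ 1 (mod 83) ✓
Hence ord(65) = 41.

41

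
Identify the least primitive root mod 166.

5

φ(166) = φ(2)·φ(83) = 1·82 = 82 = 2 · 41.
g is a primitive root iff g^(82/q) ≢ 1 (mod 166) for each prime q ∈ {2, 41}.
g = 2: gcd(2, 166) = 2 > 1, not a unit — skip.
g = 3: 3^41 ≡ 1 — hits 1, so not a primitive root.
g = 4: gcd(4, 166) = 2 > 1, not a unit — skip.
g = 5: 5^41 ≡ 165; 5^2 ≡ 25 — none is 1, so 5 is a primitive root.
The smallest primitive root modulo 166 is 5.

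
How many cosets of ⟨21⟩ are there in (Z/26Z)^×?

Since 21 ∈ (Z/26Z)^×, its order divides φ(26) = φ(2)·φ(13) = 1·12 = 12 = 2^2 · 3.
Divisors of 12: 1, 2, 3, 4, 6, 12.
Compute 21^d (mod 26) for the divisors d until we hit 1:
21^1 ≡ 21 (mod 26)
21^2 ≡ 25 (mod 26)
21^3 ≡ 5 (mod 26)
21^4 ≡ 1 (mod 26) ✓
Thus |⟨21⟩| = ord(21) = 4.
Index = |(Z/26Z)^×| / |⟨21⟩| = 12 / 4 = 3.

3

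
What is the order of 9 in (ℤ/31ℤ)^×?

15

By Lagrange's theorem, ord_31(9) divides φ(31) = 31 − 1 = 30 = 2 · 3 · 5.
Divisors of 30: 1, 2, 3, 5, 6, 10, 15, 30.
Compute 9^d (mod 31) for the divisors d until we hit 1:
9^1 ≡ 9 (mod 31)
9^2 ≡ 19 (mod 31)
9^3 ≡ 16 (mod 31)
9^5 ≡ 25 (mod 31)
9^6 ≡ 8 (mod 31)
9^10 ≡ 5 (mod 31)
9^15 ≡ 1 (mod 31) ✓
Therefore the multiplicative order of 9 modulo 31 is 15.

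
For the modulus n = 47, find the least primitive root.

φ(47) = 47 − 1 = 46 = 2 · 23.
g is a primitive root iff g^(46/q) ≢ 1 (mod 47) for each prime q ∈ {2, 23}.
g = 2: 2^23 ≡ 1 — hits 1, so not a primitive root.
g = 3: 3^23 ≡ 1 — hits 1, so not a primitive root.
g = 4: 4^23 ≡ 1 — hits 1, so not a primitive root.
g = 5: 5^23 ≡ 46; 5^2 ≡ 25 — none is 1, so 5 is a primitive root.
Hence the least primitive root of 47 is 5.

5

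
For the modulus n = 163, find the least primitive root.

2

φ(163) = 163 − 1 = 162 = 2 · 3^4.
Test candidates g = 2, 3, … against the prime factors q ∈ {2, 3} of φ(163): g is a generator iff g^(162/q) ≢ 1 for every such q.
g = 2: 2^81 ≡ 162; 2^54 ≡ 104 — none is 1, so 2 is a primitive root.
Hence the least primitive root of 163 is 2.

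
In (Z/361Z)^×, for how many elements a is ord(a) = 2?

1

φ(361) = φ(19^2) = 19·(19−1) = 342 = 2 · 3^2 · 19.
In a cyclic group of order 342, there are φ(d) elements of order d for each divisor d of 342, and zero for non-divisors.
2 | 342, and φ(2) = 2 − 1 = 1.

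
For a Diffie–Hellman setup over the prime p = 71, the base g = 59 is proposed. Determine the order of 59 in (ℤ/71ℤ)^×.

By Lagrange's theorem, ord_71(59) divides φ(71) = 71 − 1 = 70 = 2 · 5 · 7.
Divisors of 70: 1, 2, 5, 7, 10, 14, 35, 70.
Test each divisor d:
59^1 ≡ 59 (mod 71)
59^2 ≡ 2 (mod 71)
59^5 ≡ 23 (mod 71)
59^7 ≡ 46 (mod 71)
59^10 ≡ 32 (mod 71)
59^14 ≡ 57 (mod 71)
59^35 ≡ 70 (mod 71)
59^70 ≡ 1 (mod 71) ✓
Hence ord(59) = 70.

70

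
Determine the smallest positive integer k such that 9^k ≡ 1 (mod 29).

14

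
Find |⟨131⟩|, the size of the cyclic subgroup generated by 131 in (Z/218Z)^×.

By Lagrange's theorem, ord_218(131) divides φ(218) = φ(2)·φ(109) = 1·108 = 108 = 2^2 · 3^3.
Divisors of 108: 1, 2, 3, 4, 6, 9, 12, 18, 27, 36, 54, 108.
Check 131^d mod 218 for each divisor in increasing order:
131^1 ≡ 131 (mod 218)
131^2 ≡ 157 (mod 218)
131^3 ≡ 75 (mod 218)
131^4 ≡ 15 (mod 218)
131^6 ≡ 175 (mod 218)
131^9 ≡ 45 (mod 218)
131^12 ≡ 105 (mod 218)
131^18 ≡ 63 (mod 218)
131^27 ≡ 1 (mod 218) ✓
Therefore the multiplicative order of 131 modulo 218 is 27.

27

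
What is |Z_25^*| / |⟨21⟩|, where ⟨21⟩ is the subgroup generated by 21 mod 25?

Since 21 ∈ (Z/25Z)^×, its order divides φ(25) = φ(5^2) = 5·(5−1) = 20 = 2^2 · 5.
Divisors of 20: 1, 2, 4, 5, 10, 20.
Compute 21^d (mod 25) for the divisors d until we hit 1:
21^1 ≡ 21 (mod 25)
21^2 ≡ 16 (mod 25)
21^4 ≡ 6 (mod 25)
21^5 ≡ 1 (mod 25) ✓
Thus |⟨21⟩| = ord(21) = 5.
Index = |(Z/25Z)^×| / |⟨21⟩| = 20 / 5 = 4.

4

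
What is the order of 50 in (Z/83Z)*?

The order of 50 must divide φ(83) = 83 − 1 = 82 = 2 · 41.
Divisors of 82: 1, 2, 41, 82.
Compute 50^d (mod 83) for the divisors d until we hit 1:
50^1 ≡ 50 (mod 83)
50^2 ≡ 10 (mod 83)
50^41 ≡ 82 (mod 83)
50^82 ≡ 1 (mod 83) ✓
The smallest such exponent is 82, so the order of 50 is 82.

82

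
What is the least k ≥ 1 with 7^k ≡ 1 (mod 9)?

Since 7 ∈ (Z/9Z)^×, its order divides φ(9) = φ(3^2) = 3·(3−1) = 6 = 2 · 3.
Divisors of 6: 1, 2, 3, 6.
Compute 7^d (mod 9) for the divisors d until we hit 1:
7^1 ≡ 7 (mod 9)
7^2 ≡ 4 (mod 9)
7^3 ≡ 1 (mod 9) ✓
Therefore the multiplicative order of 7 modulo 9 is 3.

3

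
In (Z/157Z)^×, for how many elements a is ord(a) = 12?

4

φ(157) = 157 − 1 = 156 = 2^2 · 3 · 13.
Since (Z/157Z)^× is cyclic of order 156, the number of elements of order d is φ(d) when d | 156 and 0 otherwise.
12 = 2^2 · 3 divides 156, and φ(12) = 4.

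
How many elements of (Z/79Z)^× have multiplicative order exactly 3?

2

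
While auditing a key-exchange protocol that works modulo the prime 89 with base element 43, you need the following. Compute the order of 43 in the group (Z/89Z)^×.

The order of 43 must divide φ(89) = 89 − 1 = 88 = 2^3 · 11.
Divisors of 88: 1, 2, 4, 8, 11, 22, 44, 88.
Evaluate successive powers at the divisors of 88:
43^1 ≡ 43
43^2 ≡ 69
43^4 ≡ 44
43^8 ≡ 67
43^11 ≡ 52
43^22 ≡ 34
43^44 ≡ 88
43^88 ≡ 1
Therefore the multiplicative order of 43 modulo 89 is 88.

88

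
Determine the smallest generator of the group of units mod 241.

7

φ(241) = 241 − 1 = 240 = 2^4 · 3 · 5.
g is a primitive root iff g^(240/q) ≢ 1 (mod 241) for each prime q ∈ {2, 3, 5}.
g = 2: 2^120 ≡ 1 — hits 1, so not a primitive root.
g = 3: 3^120 ≡ 1 — hits 1, so not a primitive root.
g = 4: 4^120 ≡ 1 — hits 1, so not a primitive root.
g = 5: 5^120 ≡ 1 — hits 1, so not a primitive root.
g = 6: 6^120 ≡ 1 — hits 1, so not a primitive root.
g = 7: 7^120 ≡ 240; 7^80 ≡ 15; 7^48 ≡ 91 — none is 1, so 7 is a primitive root.
So 7 is the smallest generator of (Z/241Z)^×.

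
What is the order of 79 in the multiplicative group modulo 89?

By Lagrange's theorem, ord_89(79) divides φ(89) = 89 − 1 = 88 = 2^3 · 11.
Divisors of 88: 1, 2, 4, 8, 11, 22, 44, 88.
Check 79^d mod 89 for each divisor in increasing order:
79^1 ≡ 79 (mod 89)
79^2 ≡ 11 (mod 89)
79^4 ≡ 32 (mod 89)
79^8 ≡ 45 (mod 89)
79^11 ≡ 34 (mod 89)
79^22 ≡ 88 (mod 89)
79^44 ≡ 1 (mod 89) ✓
Hence ord(79) = 44.

44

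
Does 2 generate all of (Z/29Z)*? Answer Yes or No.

Yes

φ(29) = 29 − 1 = 28 = 2^2 · 7.
Test 2^(28/q) mod 29 for each prime factor q of 28:
2^14 ≡ 28 (mod 29)  [q = 2: ≢ 1 ✓]
2^4 ≡ 16 (mod 29)  [q = 7: ≢ 1 ✓]
Every test exponent gives a nontrivial residue, hence 2 generates the full group.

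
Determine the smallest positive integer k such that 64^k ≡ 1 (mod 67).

11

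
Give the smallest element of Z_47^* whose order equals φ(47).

φ(47) = 47 − 1 = 46 = 2 · 23.
g is a primitive root iff g^(46/q) ≢ 1 (mod 47) for each prime q ∈ {2, 23}.
g = 2: 2^23 ≡ 1 — hits 1, so not a primitive root.
g = 3: 3^23 ≡ 1 — hits 1, so not a primitive root.
g = 4: 4^23 ≡ 1 — hits 1, so not a primitive root.
g = 5: 5^23 ≡ 46; 5^2 ≡ 25 — none is 1, so 5 is a primitive root.
Hence the least primitive root of 47 is 5.

5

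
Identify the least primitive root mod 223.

3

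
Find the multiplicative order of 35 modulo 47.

46

By Lagrange's theorem, ord_47(35) divides φ(47) = 47 − 1 = 46 = 2 · 23.
Divisors of 46: 1, 2, 23, 46.
Compute 35^d (mod 47) for the divisors d until we hit 1:
35^1 ≡ 35 (mod 47)
35^2 ≡ 3 (mod 47)
35^23 ≡ 46 (mod 47)
35^46 ≡ 1 (mod 47) ✓
The smallest such exponent is 46, so the order of 35 is 46.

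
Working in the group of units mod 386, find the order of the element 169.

32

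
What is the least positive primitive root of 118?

11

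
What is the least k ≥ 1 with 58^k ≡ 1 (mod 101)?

25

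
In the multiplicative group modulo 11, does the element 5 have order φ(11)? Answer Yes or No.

φ(11) = 11 − 1 = 10 = 2 · 5.
An element g generates (Z/11Z)^× iff g^(10/q) ≢ 1 (mod 11) for each prime q ∈ {2, 5}.
5^5 ≡ 1 (mod 11)  [q = 2: ≡ 1 ✗]
5^2 ≡ 3 (mod 11)  [q = 5: ≢ 1 ✓]
Since 5^5 ≡ 1, the order of 5 divides 5 < 10, so 5 is not a primitive root.

No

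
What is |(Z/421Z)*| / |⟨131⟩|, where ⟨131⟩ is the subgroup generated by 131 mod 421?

6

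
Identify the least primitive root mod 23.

5

φ(23) = 23 − 1 = 22 = 2 · 11.
Test candidates g = 2, 3, … against the prime factors q ∈ {2, 11} of φ(23): g is a generator iff g^(22/q) ≢ 1 for every such q.
g = 2: 2^11 ≡ 1 — hits 1, so not a primitive root.
g = 3: 3^11 ≡ 1 — hits 1, so not a primitive root.
g = 4: 4^11 ≡ 1 — hits 1, so not a primitive root.
g = 5: 5^11 ≡ 22; 5^2 ≡ 2 — none is 1, so 5 is a primitive root.
So 5 is the smallest generator of (Z/23Z)^×.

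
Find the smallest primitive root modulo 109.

6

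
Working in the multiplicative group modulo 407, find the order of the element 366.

45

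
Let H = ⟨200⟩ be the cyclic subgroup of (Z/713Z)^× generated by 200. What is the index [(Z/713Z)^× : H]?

ord(200) | φ(713) = φ(23·31) = (23−1)·(31−1) = 22·30 = 660 = 2^2 · 3 · 5 · 11.
Divisors of 660: 1, 2, 3, 4, 5, 6, 10, 11, 12, 15, 20, 22, 30, 33, 44, 55, 60, 66, 110, 132, 165, 220, 330, 660.
Check 200^d mod 713 for each divisor in increasing order:
200^1 ≡ 200
200^2 ≡ 72
200^3 ≡ 140
200^4 ≡ 193
200^5 ≡ 98
200^6 ≡ 349
200^10 ≡ 335
200^11 ≡ 691
200^12 ≡ 591
200^15 ≡ 32
200^20 ≡ 284
200^22 ≡ 484
200^30 ≡ 311
200^33 ≡ 47
200^44 ≡ 392
200^55 ≡ 645
200^60 ≡ 466
200^66 ≡ 70
200^110 ≡ 346
200^132 ≡ 622
200^165 ≡ 1
Thus |⟨200⟩| = ord(200) = 165.
The index is φ(713) / ord(200) = 660 / 165 = 4.

4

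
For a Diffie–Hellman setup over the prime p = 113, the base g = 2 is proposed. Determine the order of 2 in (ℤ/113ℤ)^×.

ord(2) | φ(113) = 113 − 1 = 112 = 2^4 · 7.
Divisors of 112: 1, 2, 4, 7, 8, 14, 16, 28, 56, 112.
Check 2^d mod 113 for each divisor in increasing order:
2^1 ≡ 2 (mod 113)
2^2 ≡ 4 (mod 113)
2^4 ≡ 16 (mod 113)
2^7 ≡ 15 (mod 113)
2^8 ≡ 30 (mod 113)
2^14 ≡ 112 (mod 113)
2^16 ≡ 109 (mod 113)
2^28 ≡ 1 (mod 113) ✓
So ord_113(2) = 28.

28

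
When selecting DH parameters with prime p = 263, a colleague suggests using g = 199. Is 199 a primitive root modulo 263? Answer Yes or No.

Yes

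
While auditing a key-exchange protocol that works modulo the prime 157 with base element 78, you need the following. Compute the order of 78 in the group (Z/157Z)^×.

52

The order of 78 must divide φ(157) = 157 − 1 = 156 = 2^2 · 3 · 13.
Divisors of 156: 1, 2, 3, 4, 6, 12, 13, 26, 39, 52, 78, 156.
Evaluate successive powers at the divisors of 156:
78^1 ≡ 78 (mod 157)
78^2 ≡ 118 (mod 157)
78^3 ≡ 98 (mod 157)
78^4 ≡ 108 (mod 157)
78^6 ≡ 27 (mod 157)
78^12 ≡ 101 (mod 157)
78^13 ≡ 28 (mod 157)
78^26 ≡ 156 (mod 157)
78^39 ≡ 129 (mod 157)
78^52 ≡ 1 (mod 157) ✓
The smallest such exponent is 52, so the order of 78 is 52.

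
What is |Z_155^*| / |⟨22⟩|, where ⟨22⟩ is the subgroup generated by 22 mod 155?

2

The order of 22 must divide φ(155) = φ(5·31) = (5−1)·(31−1) = 4·30 = 120 = 2^3 · 3 · 5.
Divisors of 120: 1, 2, 3, 4, 5, 6, 8, 10, 12, 15, 20, 24, 30, 40, 60, 120.
Compute 22^d (mod 155) for the divisors d until we hit 1:
22^1 ≡ 22
22^2 ≡ 19
22^3 ≡ 108
22^4 ≡ 51
22^5 ≡ 37
22^6 ≡ 39
22^8 ≡ 121
22^10 ≡ 129
22^12 ≡ 126
22^15 ≡ 123
22^20 ≡ 56
22^24 ≡ 66
22^30 ≡ 94
22^40 ≡ 36
22^60 ≡ 1
Thus |⟨22⟩| = ord(22) = 60.
Index = |(Z/155Z)^×| / |⟨22⟩| = 120 / 60 = 2.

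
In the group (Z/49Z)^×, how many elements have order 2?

φ(49) = φ(7^2) = 7·(7−1) = 42 = 2 · 3 · 7.
(Z/49Z)^× is cyclic (|G| = 42); a cyclic group of order m has exactly φ(d) elements of each order d | m, and none otherwise.
2 | 42, and φ(2) = 2 − 1 = 1.

1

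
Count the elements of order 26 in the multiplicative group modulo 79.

12

φ(79) = 79 − 1 = 78 = 2 · 3 · 13.
In a cyclic group of order 78, there are φ(d) elements of order d for each divisor d of 78, and zero for non-divisors.
26 = 2 · 13 divides 78, and φ(26) = 12.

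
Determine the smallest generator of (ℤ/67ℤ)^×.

2

φ(67) = 67 − 1 = 66 = 2 · 3 · 11.
g is a primitive root iff g^(66/q) ≢ 1 (mod 67) for each prime q ∈ {2, 3, 11}.
g = 2: 2^33 ≡ 66; 2^22 ≡ 37; 2^6 ≡ 64 — none is 1, so 2 is a primitive root.
Hence the least primitive root of 67 is 2.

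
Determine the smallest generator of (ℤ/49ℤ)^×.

φ(49) = φ(7^2) = 7·(7−1) = 42 = 2 · 3 · 7.
g is a primitive root iff g^(42/q) ≢ 1 (mod 49) for each prime q ∈ {2, 3, 7}.
g = 2: 2^21 ≡ 1 — hits 1, so not a primitive root.
g = 3: 3^21 ≡ 48; 3^14 ≡ 30; 3^6 ≡ 43 — none is 1, so 3 is a primitive root.
So 3 is the smallest generator of (Z/49Z)^×.

3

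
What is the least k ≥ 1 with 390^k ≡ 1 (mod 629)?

36

By Lagrange's theorem, ord_629(390) divides φ(629) = φ(17·37) = (17−1)·(37−1) = 16·36 = 576 = 2^6 · 3^2.
Divisors of 576: 1, 2, 3, 4, 6, 8, 9, 12, 16, 18, 24, 32, 36, 48, 64, 72, 96, 144, 192, 288, 576.
Check 390^d mod 629 for each divisor in increasing order:
390^1 ≡ 390 (mod 629)
390^2 ≡ 511 (mod 629)
390^3 ≡ 526 (mod 629)
390^4 ≡ 86 (mod 629)
390^6 ≡ 545 (mod 629)
390^8 ≡ 477 (mod 629)
390^9 ≡ 475 (mod 629)
390^12 ≡ 137 (mod 629)
390^16 ≡ 460 (mod 629)
390^18 ≡ 443 (mod 629)
390^24 ≡ 528 (mod 629)
390^32 ≡ 256 (mod 629)
390^36 ≡ 1 (mod 629) ✓
The smallest such exponent is 36, so the order of 390 is 36.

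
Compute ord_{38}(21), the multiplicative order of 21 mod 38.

The order of 21 must divide φ(38) = φ(2)·φ(19) = 1·18 = 18 = 2 · 3^2.
Divisors of 18: 1, 2, 3, 6, 9, 18.
Test each divisor d:
21^1 ≡ 21 (mod 38)
21^2 ≡ 23 (mod 38)
21^3 ≡ 27 (mod 38)
21^6 ≡ 7 (mod 38)
21^9 ≡ 37 (mod 38)
21^18 ≡ 1 (mod 38) ✓
Therefore the multiplicative order of 21 modulo 38 is 18.

18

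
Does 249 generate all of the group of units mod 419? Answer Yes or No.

Yes

φ(419) = 419 − 1 = 418 = 2 · 11 · 19.
Test 249^(418/q) mod 419 for each prime factor q of 418:
249^209 ≡ 418 (mod 419)  [q = 2: ≢ 1 ✓]
249^38 ≡ 300 (mod 419)  [q = 11: ≢ 1 ✓]
249^22 ≡ 114 (mod 419)  [q = 19: ≢ 1 ✓]
All checks pass, so 249 has order 418 and is a primitive root modulo 419.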